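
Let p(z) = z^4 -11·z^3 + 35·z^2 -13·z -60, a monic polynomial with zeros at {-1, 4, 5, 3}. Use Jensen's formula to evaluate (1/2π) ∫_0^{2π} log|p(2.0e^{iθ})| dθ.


Zeros: -1, 3, 4, 5; r = 2.0.
Inside |z| < r: -1. Outside (|z| ≥ r): 3, 4, 5.
p(0) = -60, so log|p(0)| = log(60) = 4.0943.
Apply Jensen: I(r) = log|p(0)| + Σ_k log(r/|z_k|), summed over zeros inside |z| < r.
  log(r/|z_k|) for z_k = -1: log(2.0/1) = 0.6931
  Outside zeros (3, 4, 5) contribute nothing to the Jensen sum.
Sum over inside zeros: 0.6931.
I(r) = log|p(0)| + (inside sum) = 4.0943 + 0.6931 = 4.7875.
Note: since some zeros are outside |z| ≤ r, the simplified n·log(r) form does NOT apply — only the inside zeros contribute.

I(r) ≈ 4.7875.


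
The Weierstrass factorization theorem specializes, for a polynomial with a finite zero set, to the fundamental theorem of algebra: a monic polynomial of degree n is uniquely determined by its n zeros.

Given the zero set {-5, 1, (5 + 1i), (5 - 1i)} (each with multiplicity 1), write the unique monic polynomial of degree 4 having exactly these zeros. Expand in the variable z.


The polynomial is p(z) = ∏_{α ∈ S} (z − α), where S = {-5, 1, (5 + 1i), (5 - 1i)}.
Expanding the product yields: p(z) = z^4 -6·z^3 -19·z^2 + 154·z -130.
Note conjugate pairs combine to real quadratics: (z − (5+1i))(z − (5−1i)) = z² − 10z + 26.
The resulting polynomial has degree 4 and real coefficients as required.

p(z) = z^4 -6·z^3 -19·z^2 + 154·z -130.


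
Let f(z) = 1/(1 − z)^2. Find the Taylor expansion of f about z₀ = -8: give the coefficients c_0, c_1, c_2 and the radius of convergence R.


Let w = z − z₀, so z = z₀ + w.
Then 1 − z = 1 − (z₀ + w) = (1 − z₀) − w = 9 − w.
f(z) = 1/(9 − w)^2 = (1/(9)^2) · (1 − w/(9))^{−2}.
By the binomial series (1−u)^{−2} = Σ_{n≥0} C(n+1, 1) u^n for |u|<1, with u = w/(9):
  c_n = C(n+1, 1) / (9)^(n+2).
  c_0 = 1/(9)^2 = 1/81.
  c_1 = 2/(9)^3 = 2/729.
  c_2 = 3/(9)^4 = 1/2187.
The series is valid for |w/d| < 1, i.e. |z − z₀| < |d|.
Radius of convergence: R = |1 − z₀| = |9| = 9 (distance from z₀ to the singularity z = 1).

c_0 = 1/81, c_1 = 2/729, c_2 = 1/2187; R = 9.


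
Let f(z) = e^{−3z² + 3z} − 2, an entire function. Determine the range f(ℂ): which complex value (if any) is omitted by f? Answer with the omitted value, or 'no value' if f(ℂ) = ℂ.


Little Picard bounds the complement of f(ℂ) to at most one point.
The exponent g(z) = −3z² + 3z is a nonconstant polynomial, hence surjective onto ℂ. So e^{g(z)} takes every value in {e^w : w ∈ ℂ} = ℂ ∖ {0}. Adding -2 shifts the range to ℂ ∖ {-2}. f omits exactly -2.

Omitted value: -2.


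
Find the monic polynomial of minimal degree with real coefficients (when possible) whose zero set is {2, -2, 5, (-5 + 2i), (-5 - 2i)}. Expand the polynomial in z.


The polynomial is p(z) = ∏_{α ∈ S} (z − α), where S = {2, -2, 5, (-5 + 2i), (-5 - 2i)}.
Expanding the product yields: p(z) = z^5 + 5·z^4 -25·z^3 -165·z^2 + 84·z + 580.
Note conjugate pairs combine to real quadratics: (z − (-5+2i))(z − (-5−2i)) = z² + 10z + 29.
The resulting polynomial has degree 5 and real coefficients as required.

p(z) = z^5 + 5·z^4 -25·z^3 -165·z^2 + 84·z + 580.


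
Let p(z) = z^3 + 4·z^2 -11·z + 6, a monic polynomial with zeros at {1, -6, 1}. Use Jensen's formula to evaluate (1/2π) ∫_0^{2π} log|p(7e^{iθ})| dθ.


Zeros: -6, 1, 1; r = 7.
Inside |z| < r: -6, 1, 1. Outside (|z| ≥ r): ∅.
p(0) = 6, so log|p(0)| = log(6) = 1.7918.
Apply Jensen: I(r) = log|p(0)| + Σ_k log(r/|z_k|), summed over zeros inside |z| < r.
  log(r/|z_k|) for z_k = 1: log(7/1) = 1.9459
  log(r/|z_k|) for z_k = -6: log(7/6) = 0.1542
  log(r/|z_k|) for z_k = 1: log(7/1) = 1.9459
Sum over inside zeros: 4.0460.
I(r) = log|p(0)| + (inside sum) = 1.7918 + 4.0460 = 5.8377.
Closed form (all zeros inside, monic): I(r) = n·log(r) = 3·log(7) = 5.8377. ✓

I(r) ≈ 5.8377.


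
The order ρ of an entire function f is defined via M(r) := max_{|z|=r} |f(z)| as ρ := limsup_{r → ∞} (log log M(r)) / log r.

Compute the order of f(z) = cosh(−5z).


cosh(w) is a linear combination of e^{iw} and e^{−iw} (or e^w, e^{−w} in the hyperbolic case), so |cosh(w)| ≤ e^{|w|}. With w = −5z, |w| ≤ 5|z| + 0 = 5r + 0 on |z| = r, giving M(r) ≤ e^{5r + 0}, so ρ ≤ 1. On a suitable ray (z = it for sin/cos; z = t for sinh/cosh, t real → ∞), |cosh(−5z)| grows like e^{5|t|}/2, so ρ ≥ 1. Hence ρ = 1.
Therefore ρ = 1.

Order ρ = 1.


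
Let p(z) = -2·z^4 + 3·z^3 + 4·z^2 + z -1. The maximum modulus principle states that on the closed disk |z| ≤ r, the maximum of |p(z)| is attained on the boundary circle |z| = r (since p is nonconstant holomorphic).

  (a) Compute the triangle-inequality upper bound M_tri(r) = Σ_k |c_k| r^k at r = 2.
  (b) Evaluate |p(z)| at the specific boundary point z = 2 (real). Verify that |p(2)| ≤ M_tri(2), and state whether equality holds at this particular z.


Coefficients: c_0 = -1, c_1 = 1, c_2 = 4, c_3 = 3, c_4 = -2. Radius r = 2.
Part (a). Triangle bound: M_tri(r) = Σ_k |c_k| r^k
  = |-1|·2^0 + |1|·2^1 + |4|·2^2 + |3|·2^3 + |-2|·2^4
  = 1 + 2 + 16 + 24 + 32 = 75.
This bounds M(r) := max_{|z|=r} |p(z)| from above; equality holds iff all terms c_k z^k can be made to align in phase at a single z on |z|=r.
Part (b). At z = 2 (real, on the circle |z| = r):
  p(2) = (-1)·2^0 + (1)·2^1 + (4)·2^2 + (3)·2^3 + (-2)·2^4 = 9.
  |p(2)| = 9.
Check: |p(2)| = 9 ≤ 75 = M_tri(2). ✓ Equality does not hold at z = 2 (the coefficients have mixed signs, so the terms do not all align in phase there).

M_tri(2) = 75; |p(2)| = 9; equality at z=2: no.


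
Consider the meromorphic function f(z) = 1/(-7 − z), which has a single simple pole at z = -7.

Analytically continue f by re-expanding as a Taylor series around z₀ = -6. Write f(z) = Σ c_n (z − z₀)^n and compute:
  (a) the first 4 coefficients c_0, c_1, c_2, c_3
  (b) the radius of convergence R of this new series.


Let w = z − z₀, so z = z₀ + w.
Then -7 − z = -7 − (z₀ + w) = (-7 − z₀) − w = -1 − w.
f(z) = 1/(-1 − w) = (1/(-1)) · 1/(1 − w/(-1)) = Σ_{n≥0} w^n / (-1)^(n+1).
So c_n = 1/(-1)^(n+1):
  c_0 = 1/(-1)^1 = -1.
  c_1 = 1/(-1)^2 = 1.
  c_2 = 1/(-1)^3 = -1.
  c_3 = 1/(-1)^4 = 1.
The series is valid for |w/d| < 1, i.e. |z − z₀| < |d|.
Radius of convergence: R = |-7 − z₀| = |-1| = 1 (distance from z₀ to the singularity z = -7).

c_0 = -1, c_1 = 1, c_2 = -1, c_3 = 1; R = 1.


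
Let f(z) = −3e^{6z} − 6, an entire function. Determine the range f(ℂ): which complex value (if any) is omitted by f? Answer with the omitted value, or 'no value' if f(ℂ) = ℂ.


Little Picard bounds the complement of f(ℂ) to at most one point.
e^{6z} is never zero on ℂ, so -3·e^{6z} takes every value in ℂ ∖ {0}. Adding -6 shifts the range to ℂ ∖ {-6}. Thus f omits exactly the value -6.

Omitted value: -6.


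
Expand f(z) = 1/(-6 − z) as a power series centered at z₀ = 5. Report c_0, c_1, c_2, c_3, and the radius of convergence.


Let w = z − z₀, so z = z₀ + w.
Then -6 − z = -6 − (z₀ + w) = (-6 − z₀) − w = -11 − w.
f(z) = 1/(-11 − w) = (1/(-11)) · 1/(1 − w/(-11)) = Σ_{n≥0} w^n / (-11)^(n+1).
So c_n = 1/(-11)^(n+1):
  c_0 = 1/(-11)^1 = -1/11.
  c_1 = 1/(-11)^2 = 1/121.
  c_2 = 1/(-11)^3 = -1/1331.
  c_3 = 1/(-11)^4 = 1/14641.
The series is valid for |w/d| < 1, i.e. |z − z₀| < |d|.
Radius of convergence: R = |-6 − z₀| = |-11| = 11 (distance from z₀ to the singularity z = -6).

c_0 = -1/11, c_1 = 1/121, c_2 = -1/1331, c_3 = 1/14641; R = 11.


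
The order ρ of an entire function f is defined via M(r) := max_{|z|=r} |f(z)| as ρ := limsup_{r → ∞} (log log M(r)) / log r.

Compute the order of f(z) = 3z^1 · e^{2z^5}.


M(r) = max_{|z|=r} |3|·|z|^1·|e^{2z^5}| = 3·r^1 · e^{2r^5} (the factors attain their maxima compatibly on |z|=r). Then log M(r) = log 3 + 1·log r + 2r^5, dominated by the last term, so log log M(r) ~ 5·log r. The polynomial factor 3z^1 contributes only a log r term and does not affect the order. ρ = 5.
Therefore ρ = 5.

Order ρ = 5.


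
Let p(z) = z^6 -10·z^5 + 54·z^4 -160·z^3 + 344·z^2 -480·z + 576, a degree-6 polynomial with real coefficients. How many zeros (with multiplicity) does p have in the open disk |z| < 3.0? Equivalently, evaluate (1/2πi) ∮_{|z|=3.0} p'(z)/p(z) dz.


The zeros of p are: (0 + 2i), (0 - 2i), (2 + 2i), (2 - 2i), (3 + 3i), (3 - 3i).
Their magnitudes are: 2, 2, 2.828, 2.828, 4.243, 4.243.
Zeros with |z| < R = 3.0: (0 + 2i), (0 - 2i), (2 + 2i), (2 - 2i).
Count = 4.
By the argument principle, (1/2πi) ∮_{|z|=R} p'(z)/p(z) dz equals exactly this count.

Number of zeros inside |z| < 3.0: 4.


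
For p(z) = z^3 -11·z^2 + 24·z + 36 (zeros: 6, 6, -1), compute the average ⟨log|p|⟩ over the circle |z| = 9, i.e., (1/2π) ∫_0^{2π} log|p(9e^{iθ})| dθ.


Zeros: -1, 6, 6; r = 9.
Inside |z| < r: -1, 6, 6. Outside (|z| ≥ r): ∅.
p(0) = 36, so log|p(0)| = log(36) = 3.5835.
Apply Jensen: I(r) = log|p(0)| + Σ_k log(r/|z_k|), summed over zeros inside |z| < r.
  log(r/|z_k|) for z_k = 6: log(9/6) = 0.4055
  log(r/|z_k|) for z_k = 6: log(9/6) = 0.4055
  log(r/|z_k|) for z_k = -1: log(9/1) = 2.1972
Sum over inside zeros: 3.0082.
I(r) = log|p(0)| + (inside sum) = 3.5835 + 3.0082 = 6.5917.
Closed form (all zeros inside, monic): I(r) = n·log(r) = 3·log(9) = 6.5917. ✓

I(r) ≈ 6.5917.


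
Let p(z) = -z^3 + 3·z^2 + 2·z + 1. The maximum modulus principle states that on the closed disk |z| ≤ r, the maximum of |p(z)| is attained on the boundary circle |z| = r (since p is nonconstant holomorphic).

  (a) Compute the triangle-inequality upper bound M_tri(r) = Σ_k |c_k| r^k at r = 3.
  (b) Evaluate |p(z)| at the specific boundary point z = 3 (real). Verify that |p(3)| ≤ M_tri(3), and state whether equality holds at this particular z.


Coefficients: c_0 = 1, c_1 = 2, c_2 = 3, c_3 = -1. Radius r = 3.
Part (a). Triangle bound: M_tri(r) = Σ_k |c_k| r^k
  = |1|·3^0 + |2|·3^1 + |3|·3^2 + |-1|·3^3
  = 1 + 6 + 27 + 27 = 61.
This bounds M(r) := max_{|z|=r} |p(z)| from above; equality holds iff all terms c_k z^k can be made to align in phase at a single z on |z|=r.
Part (b). At z = 3 (real, on the circle |z| = r):
  p(3) = (1)·3^0 + (2)·3^1 + (3)·3^2 + (-1)·3^3 = 7.
  |p(3)| = 7.
Check: |p(3)| = 7 ≤ 61 = M_tri(3). ✓ Equality does not hold at z = 3 (the coefficients have mixed signs, so the terms do not all align in phase there).

M_tri(3) = 61; |p(3)| = 7; equality at z=3: no.


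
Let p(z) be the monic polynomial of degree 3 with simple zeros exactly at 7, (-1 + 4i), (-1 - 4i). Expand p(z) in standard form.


The polynomial is p(z) = ∏_{α ∈ S} (z − α), where S = {7, (-1 + 4i), (-1 - 4i)}.
Expanding the product yields: p(z) = z^3 -5·z^2 + 3·z -119.
Note conjugate pairs combine to real quadratics: (z − (-1+4i))(z − (-1−4i)) = z² + 2z + 17.
The resulting polynomial has degree 3 and real coefficients as required.

p(z) = z^3 -5·z^2 + 3·z -119.


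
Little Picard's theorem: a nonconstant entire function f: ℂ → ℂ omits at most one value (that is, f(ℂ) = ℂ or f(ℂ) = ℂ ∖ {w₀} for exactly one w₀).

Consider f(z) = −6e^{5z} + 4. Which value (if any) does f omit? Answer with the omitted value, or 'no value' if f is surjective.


Little Picard bounds the complement of f(ℂ) to at most one point.
e^{5z} is never zero on ℂ, so -6·e^{5z} takes every value in ℂ ∖ {0}. Adding 4 shifts the range to ℂ ∖ {4}. Thus f omits exactly the value 4.

Omitted value: 4.


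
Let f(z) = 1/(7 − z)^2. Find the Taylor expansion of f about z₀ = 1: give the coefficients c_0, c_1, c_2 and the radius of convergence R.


Let w = z − z₀, so z = z₀ + w.
Then 7 − z = 7 − (z₀ + w) = (7 − z₀) − w = 6 − w.
f(z) = 1/(6 − w)^2 = (1/(6)^2) · (1 − w/(6))^{−2}.
By the binomial series (1−u)^{−2} = Σ_{n≥0} C(n+1, 1) u^n for |u|<1, with u = w/(6):
  c_n = C(n+1, 1) / (6)^(n+2).
  c_0 = 1/(6)^2 = 1/36.
  c_1 = 2/(6)^3 = 1/108.
  c_2 = 3/(6)^4 = 1/432.
The series is valid for |w/d| < 1, i.e. |z − z₀| < |d|.
Radius of convergence: R = |7 − z₀| = |6| = 6 (distance from z₀ to the singularity z = 7).

c_0 = 1/36, c_1 = 1/108, c_2 = 1/432; R = 6.


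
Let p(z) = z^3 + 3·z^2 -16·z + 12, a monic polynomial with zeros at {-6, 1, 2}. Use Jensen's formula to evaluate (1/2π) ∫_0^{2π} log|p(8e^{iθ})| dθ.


Zeros: -6, 1, 2; r = 8.
Inside |z| < r: -6, 1, 2. Outside (|z| ≥ r): ∅.
p(0) = 12, so log|p(0)| = log(12) = 2.4849.
Apply Jensen: I(r) = log|p(0)| + Σ_k log(r/|z_k|), summed over zeros inside |z| < r.
  log(r/|z_k|) for z_k = -6: log(8/6) = 0.2877
  log(r/|z_k|) for z_k = 1: log(8/1) = 2.0794
  log(r/|z_k|) for z_k = 2: log(8/2) = 1.3863
Sum over inside zeros: 3.7534.
I(r) = log|p(0)| + (inside sum) = 2.4849 + 3.7534 = 6.2383.
Closed form (all zeros inside, monic): I(r) = n·log(r) = 3·log(8) = 6.2383. ✓

I(r) ≈ 6.2383.


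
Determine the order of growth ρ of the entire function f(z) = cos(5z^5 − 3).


Write cos(w) = (e^{iw} ± e^{−iw})/(2 or 2i), so |cos(w)| ≤ e^{|w|}. With w = 5z^5 − 3, |w| ≤ 5r^5 + 3 on |z|=r, giving M(r) ≤ e^{5r^5 + 3} and ρ ≤ 5. For the lower bound, choose z on |z|=r with 5z^5 purely imaginary of modulus 5r^5; then |cos(5z^5 − 3)| grows like e^{5r^5}/2, so ρ ≥ 5. Hence ρ = 5.
Therefore ρ = 5.

Order ρ = 5.


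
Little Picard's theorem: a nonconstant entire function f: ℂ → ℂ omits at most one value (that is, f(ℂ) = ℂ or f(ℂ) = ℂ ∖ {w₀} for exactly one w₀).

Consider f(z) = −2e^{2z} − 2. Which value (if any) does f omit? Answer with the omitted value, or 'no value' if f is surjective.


Little Picard bounds the complement of f(ℂ) to at most one point.
e^{2z} is never zero on ℂ, so -2·e^{2z} takes every value in ℂ ∖ {0}. Adding -2 shifts the range to ℂ ∖ {-2}. Thus f omits exactly the value -2.

Omitted value: -2.


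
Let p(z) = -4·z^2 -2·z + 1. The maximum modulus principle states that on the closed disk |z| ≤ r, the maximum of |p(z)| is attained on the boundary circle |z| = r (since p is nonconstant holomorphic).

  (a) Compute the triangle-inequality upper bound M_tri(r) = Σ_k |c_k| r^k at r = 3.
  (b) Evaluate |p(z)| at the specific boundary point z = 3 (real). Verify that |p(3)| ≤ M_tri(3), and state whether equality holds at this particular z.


Coefficients: c_0 = 1, c_1 = -2, c_2 = -4. Radius r = 3.
Part (a). Triangle bound: M_tri(r) = Σ_k |c_k| r^k
  = |1|·3^0 + |-2|·3^1 + |-4|·3^2
  = 1 + 6 + 36 = 43.
This bounds M(r) := max_{|z|=r} |p(z)| from above; equality holds iff all terms c_k z^k can be made to align in phase at a single z on |z|=r.
Part (b). At z = 3 (real, on the circle |z| = r):
  p(3) = (1)·3^0 + (-2)·3^1 + (-4)·3^2 = -41.
  |p(3)| = 41.
Check: |p(3)| = 41 ≤ 43 = M_tri(3). ✓ Equality does not hold at z = 3 (the coefficients have mixed signs, so the terms do not all align in phase there).

M_tri(3) = 43; |p(3)| = 41; equality at z=3: no.


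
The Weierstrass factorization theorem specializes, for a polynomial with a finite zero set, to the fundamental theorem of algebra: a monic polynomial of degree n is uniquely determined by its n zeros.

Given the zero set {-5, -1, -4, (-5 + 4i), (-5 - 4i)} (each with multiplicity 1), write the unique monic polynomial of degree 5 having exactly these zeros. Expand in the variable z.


The polynomial is p(z) = ∏_{α ∈ S} (z − α), where S = {-5, -1, -4, (-5 + 4i), (-5 - 4i)}.
Expanding the product yields: p(z) = z^5 + 20·z^4 + 170·z^3 + 720·z^2 + 1389·z + 820.
Note conjugate pairs combine to real quadratics: (z − (-5+4i))(z − (-5−4i)) = z² + 10z + 41.
The resulting polynomial has degree 5 and real coefficients as required.

p(z) = z^5 + 20·z^4 + 170·z^3 + 720·z^2 + 1389·z + 820.


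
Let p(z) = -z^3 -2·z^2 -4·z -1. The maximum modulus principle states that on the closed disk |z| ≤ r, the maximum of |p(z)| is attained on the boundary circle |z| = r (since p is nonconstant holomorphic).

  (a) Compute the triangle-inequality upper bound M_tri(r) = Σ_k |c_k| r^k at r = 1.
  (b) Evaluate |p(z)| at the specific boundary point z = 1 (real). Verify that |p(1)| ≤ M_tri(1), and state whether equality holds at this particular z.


Coefficients: c_0 = -1, c_1 = -4, c_2 = -2, c_3 = -1. Radius r = 1.
Part (a). Triangle bound: M_tri(r) = Σ_k |c_k| r^k
  = |-1|·1^0 + |-4|·1^1 + |-2|·1^2 + |-1|·1^3
  = 1 + 4 + 2 + 1 = 8.
This bounds M(r) := max_{|z|=r} |p(z)| from above; equality holds iff all terms c_k z^k can be made to align in phase at a single z on |z|=r.
Part (b). At z = 1 (real, on the circle |z| = r):
  p(1) = (-1)·1^0 + (-4)·1^1 + (-2)·1^2 + (-1)·1^3 = -8.
  |p(1)| = 8.
Since all nonzero coefficients share the same sign, |p(1)| = 8 = M_tri(1); the triangle bound is attained at z = 1, so in fact M(r) = 8.

M_tri(1) = 8; |p(1)| = 8; equality at z=1: yes.


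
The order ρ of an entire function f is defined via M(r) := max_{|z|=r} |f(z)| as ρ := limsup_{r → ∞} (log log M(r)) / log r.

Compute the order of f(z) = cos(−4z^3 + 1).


Write cos(w) = (e^{iw} ± e^{−iw})/(2 or 2i), so |cos(w)| ≤ e^{|w|}. With w = −4z^3 + 1, |w| ≤ 4r^3 + 1 on |z|=r, giving M(r) ≤ e^{4r^3 + 1} and ρ ≤ 3. For the lower bound, choose z on |z|=r with -4z^3 purely imaginary of modulus 4r^3; then |cos(−4z^3 + 1)| grows like e^{4r^3}/2, so ρ ≥ 3. Hence ρ = 3.
Therefore ρ = 3.

Order ρ = 3.


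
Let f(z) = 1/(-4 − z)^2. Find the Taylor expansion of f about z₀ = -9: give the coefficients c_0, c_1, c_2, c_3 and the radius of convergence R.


Let w = z − z₀, so z = z₀ + w.
Then -4 − z = -4 − (z₀ + w) = (-4 − z₀) − w = 5 − w.
f(z) = 1/(5 − w)^2 = (1/(5)^2) · (1 − w/(5))^{−2}.
By the binomial series (1−u)^{−2} = Σ_{n≥0} C(n+1, 1) u^n for |u|<1, with u = w/(5):
  c_n = C(n+1, 1) / (5)^(n+2).
  c_0 = 1/(5)^2 = 1/25.
  c_1 = 2/(5)^3 = 2/125.
  c_2 = 3/(5)^4 = 3/625.
  c_3 = 4/(5)^5 = 4/3125.
The series is valid for |w/d| < 1, i.e. |z − z₀| < |d|.
Radius of convergence: R = |-4 − z₀| = |5| = 5 (distance from z₀ to the singularity z = -4).

c_0 = 1/25, c_1 = 2/125, c_2 = 3/625, c_3 = 4/3125; R = 5.


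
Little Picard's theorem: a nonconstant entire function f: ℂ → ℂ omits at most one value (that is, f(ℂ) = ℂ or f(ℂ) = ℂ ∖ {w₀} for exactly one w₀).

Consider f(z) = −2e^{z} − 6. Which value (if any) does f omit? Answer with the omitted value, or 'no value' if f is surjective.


Little Picard bounds the complement of f(ℂ) to at most one point.
e^{z} is never zero on ℂ, so -2·e^{z} takes every value in ℂ ∖ {0}. Adding -6 shifts the range to ℂ ∖ {-6}. Thus f omits exactly the value -6.

Omitted value: -6.


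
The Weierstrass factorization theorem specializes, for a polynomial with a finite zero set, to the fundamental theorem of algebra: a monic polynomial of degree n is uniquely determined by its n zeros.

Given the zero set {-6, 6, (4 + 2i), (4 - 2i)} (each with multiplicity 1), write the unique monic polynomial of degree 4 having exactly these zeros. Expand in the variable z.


The polynomial is p(z) = ∏_{α ∈ S} (z − α), where S = {-6, 6, (4 + 2i), (4 - 2i)}.
Expanding the product yields: p(z) = z^4 -8·z^3 -16·z^2 + 288·z -720.
Note conjugate pairs combine to real quadratics: (z − (4+2i))(z − (4−2i)) = z² − 8z + 20.
The resulting polynomial has degree 4 and real coefficients as required.

p(z) = z^4 -8·z^3 -16·z^2 + 288·z -720.


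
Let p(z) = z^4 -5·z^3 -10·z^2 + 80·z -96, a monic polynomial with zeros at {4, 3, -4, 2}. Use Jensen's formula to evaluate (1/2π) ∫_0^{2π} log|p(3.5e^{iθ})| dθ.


Zeros: -4, 2, 3, 4; r = 3.5.
Inside |z| < r: 2, 3. Outside (|z| ≥ r): -4, 4.
p(0) = -96, so log|p(0)| = log(96) = 4.5643.
Apply Jensen: I(r) = log|p(0)| + Σ_k log(r/|z_k|), summed over zeros inside |z| < r.
  log(r/|z_k|) for z_k = 3: log(3.5/3) = 0.1542
  log(r/|z_k|) for z_k = 2: log(3.5/2) = 0.5596
  Outside zeros (-4, 4) contribute nothing to the Jensen sum.
Sum over inside zeros: 0.7138.
I(r) = log|p(0)| + (inside sum) = 4.5643 + 0.7138 = 5.2781.
Note: since some zeros are outside |z| ≤ r, the simplified n·log(r) form does NOT apply — only the inside zeros contribute.

I(r) ≈ 5.2781.


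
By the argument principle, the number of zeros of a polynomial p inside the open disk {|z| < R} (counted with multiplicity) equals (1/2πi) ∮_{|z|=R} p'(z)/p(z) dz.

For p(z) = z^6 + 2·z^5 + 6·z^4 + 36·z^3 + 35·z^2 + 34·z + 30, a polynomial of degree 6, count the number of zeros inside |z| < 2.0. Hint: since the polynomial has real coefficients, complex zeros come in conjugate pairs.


The zeros of p are: (0 + 1i), (0 - 1i), -3, -1, (1 + 3i), (1 - 3i).
Their magnitudes are: 1, 1, 3, 1, 3.162, 3.162.
Zeros with |z| < R = 2.0: (0 + 1i), (0 - 1i), -1.
Count = 3.
By the argument principle, (1/2πi) ∮_{|z|=R} p'(z)/p(z) dz equals exactly this count.

Number of zeros inside |z| < 2.0: 3.


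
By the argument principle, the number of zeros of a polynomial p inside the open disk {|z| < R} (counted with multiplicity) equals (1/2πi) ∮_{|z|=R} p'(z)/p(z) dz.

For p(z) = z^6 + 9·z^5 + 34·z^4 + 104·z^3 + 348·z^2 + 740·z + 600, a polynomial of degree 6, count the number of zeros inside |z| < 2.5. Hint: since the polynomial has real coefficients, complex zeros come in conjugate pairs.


The zeros of p are: (-3 + 1i), (-3 - 1i), -2, -3, (1 + 3i), (1 - 3i).
Their magnitudes are: 3.162, 3.162, 2, 3, 3.162, 3.162.
Zeros with |z| < R = 2.5: -2.
Count = 1.
By the argument principle, (1/2πi) ∮_{|z|=R} p'(z)/p(z) dz equals exactly this count.

Number of zeros inside |z| < 2.5: 1.


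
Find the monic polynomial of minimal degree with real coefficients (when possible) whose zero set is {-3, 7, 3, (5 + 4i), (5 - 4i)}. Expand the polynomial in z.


The polynomial is p(z) = ∏_{α ∈ S} (z − α), where S = {-3, 7, 3, (5 + 4i), (5 - 4i)}.
Expanding the product yields: p(z) = z^5 -17·z^4 + 102·z^3 -134·z^2 -999·z + 2583.
Note conjugate pairs combine to real quadratics: (z − (5+4i))(z − (5−4i)) = z² − 10z + 41.
The resulting polynomial has degree 5 and real coefficients as required.

p(z) = z^5 -17·z^4 + 102·z^3 -134·z^2 -999·z + 2583.


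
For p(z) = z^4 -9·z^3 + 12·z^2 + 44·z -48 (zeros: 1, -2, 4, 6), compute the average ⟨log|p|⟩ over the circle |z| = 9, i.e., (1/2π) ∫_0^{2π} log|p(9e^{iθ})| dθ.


Zeros: -2, 1, 4, 6; r = 9.
Inside |z| < r: -2, 1, 4, 6. Outside (|z| ≥ r): ∅.
p(0) = -48, so log|p(0)| = log(48) = 3.8712.
Apply Jensen: I(r) = log|p(0)| + Σ_k log(r/|z_k|), summed over zeros inside |z| < r.
  log(r/|z_k|) for z_k = 1: log(9/1) = 2.1972
  log(r/|z_k|) for z_k = -2: log(9/2) = 1.5041
  log(r/|z_k|) for z_k = 4: log(9/4) = 0.8109
  log(r/|z_k|) for z_k = 6: log(9/6) = 0.4055
Sum over inside zeros: 4.9177.
I(r) = log|p(0)| + (inside sum) = 3.8712 + 4.9177 = 8.7889.
Closed form (all zeros inside, monic): I(r) = n·log(r) = 4·log(9) = 8.7889. ✓

I(r) ≈ 8.7889.


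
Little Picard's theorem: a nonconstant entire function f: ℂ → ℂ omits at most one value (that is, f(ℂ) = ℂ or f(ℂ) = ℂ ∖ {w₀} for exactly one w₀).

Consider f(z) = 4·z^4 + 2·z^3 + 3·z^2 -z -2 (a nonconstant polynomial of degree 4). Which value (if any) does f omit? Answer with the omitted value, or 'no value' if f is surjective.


Little Picard bounds the complement of f(ℂ) to at most one point.
For every w ∈ ℂ, the equation p(z) − w = 0 is a nonconstant polynomial in z and hence has at least one root by the fundamental theorem of algebra. So p is surjective onto ℂ, omitting no value.

Omitted value: no value.


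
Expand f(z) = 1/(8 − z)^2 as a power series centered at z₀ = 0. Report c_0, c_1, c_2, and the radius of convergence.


Let w = z − z₀, so z = z₀ + w.
Then 8 − z = 8 − (z₀ + w) = (8 − z₀) − w = 8 − w.
f(z) = 1/(8 − w)^2 = (1/(8)^2) · (1 − w/(8))^{−2}.
By the binomial series (1−u)^{−2} = Σ_{n≥0} C(n+1, 1) u^n for |u|<1, with u = w/(8):
  c_n = C(n+1, 1) / (8)^(n+2).
  c_0 = 1/(8)^2 = 1/64.
  c_1 = 2/(8)^3 = 1/256.
  c_2 = 3/(8)^4 = 3/4096.
The series is valid for |w/d| < 1, i.e. |z − z₀| < |d|.
Radius of convergence: R = |8 − z₀| = |8| = 8 (distance from z₀ to the singularity z = 8).

c_0 = 1/64, c_1 = 1/256, c_2 = 3/4096; R = 8.


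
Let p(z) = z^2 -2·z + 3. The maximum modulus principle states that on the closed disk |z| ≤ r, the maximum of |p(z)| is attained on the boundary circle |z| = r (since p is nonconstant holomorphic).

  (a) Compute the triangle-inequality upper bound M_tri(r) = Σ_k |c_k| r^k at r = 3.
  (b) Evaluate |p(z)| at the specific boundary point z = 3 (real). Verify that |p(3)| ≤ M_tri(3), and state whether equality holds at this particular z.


Coefficients: c_0 = 3, c_1 = -2, c_2 = 1. Radius r = 3.
Part (a). Triangle bound: M_tri(r) = Σ_k |c_k| r^k
  = |3|·3^0 + |-2|·3^1 + |1|·3^2
  = 3 + 6 + 9 = 18.
This bounds M(r) := max_{|z|=r} |p(z)| from above; equality holds iff all terms c_k z^k can be made to align in phase at a single z on |z|=r.
Part (b). At z = 3 (real, on the circle |z| = r):
  p(3) = (3)·3^0 + (-2)·3^1 + (1)·3^2 = 6.
  |p(3)| = 6.
Check: |p(3)| = 6 ≤ 18 = M_tri(3). ✓ Equality does not hold at z = 3 (the coefficients have mixed signs, so the terms do not all align in phase there).

M_tri(3) = 18; |p(3)| = 6; equality at z=3: no.


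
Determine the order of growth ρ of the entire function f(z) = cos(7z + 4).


cos(w) is a linear combination of e^{iw} and e^{−iw} (or e^w, e^{−w} in the hyperbolic case), so |cos(w)| ≤ e^{|w|}. With w = 7z + 4, |w| ≤ 7|z| + 4 = 7r + 4 on |z| = r, giving M(r) ≤ e^{7r + 4}, so ρ ≤ 1. On a suitable ray (z = it for sin/cos; z = t for sinh/cosh, t real → ∞), |cos(7z + 4)| grows like e^{7|t|}/2, so ρ ≥ 1. Hence ρ = 1.
Therefore ρ = 1.

Order ρ = 1.


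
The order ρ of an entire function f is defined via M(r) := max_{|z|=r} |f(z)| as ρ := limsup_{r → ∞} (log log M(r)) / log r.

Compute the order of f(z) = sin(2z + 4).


sin(w) is a linear combination of e^{iw} and e^{−iw} (or e^w, e^{−w} in the hyperbolic case), so |sin(w)| ≤ e^{|w|}. With w = 2z + 4, |w| ≤ 2|z| + 4 = 2r + 4 on |z| = r, giving M(r) ≤ e^{2r + 4}, so ρ ≤ 1. On a suitable ray (z = it for sin/cos; z = t for sinh/cosh, t real → ∞), |sin(2z + 4)| grows like e^{2|t|}/2, so ρ ≥ 1. Hence ρ = 1.
Therefore ρ = 1.

Order ρ = 1.


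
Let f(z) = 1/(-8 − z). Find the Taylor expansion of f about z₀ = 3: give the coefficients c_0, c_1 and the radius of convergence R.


Let w = z − z₀, so z = z₀ + w.
Then -8 − z = -8 − (z₀ + w) = (-8 − z₀) − w = -11 − w.
f(z) = 1/(-11 − w) = (1/(-11)) · 1/(1 − w/(-11)) = Σ_{n≥0} w^n / (-11)^(n+1).
So c_n = 1/(-11)^(n+1):
  c_0 = 1/(-11)^1 = -1/11.
  c_1 = 1/(-11)^2 = 1/121.
The series is valid for |w/d| < 1, i.e. |z − z₀| < |d|.
Radius of convergence: R = |-8 − z₀| = |-11| = 11 (distance from z₀ to the singularity z = -8).

c_0 = -1/11, c_1 = 1/121; R = 11.


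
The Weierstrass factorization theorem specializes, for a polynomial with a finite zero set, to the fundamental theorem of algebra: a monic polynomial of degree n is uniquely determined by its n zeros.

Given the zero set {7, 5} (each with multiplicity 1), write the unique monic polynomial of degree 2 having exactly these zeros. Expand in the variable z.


The polynomial is p(z) = ∏_{α ∈ S} (z − α), where S = {7, 5}.
Expanding the product yields: p(z) = z^2 -12·z + 35.
The resulting polynomial has degree 2 and real coefficients as required.

p(z) = z^2 -12·z + 35.


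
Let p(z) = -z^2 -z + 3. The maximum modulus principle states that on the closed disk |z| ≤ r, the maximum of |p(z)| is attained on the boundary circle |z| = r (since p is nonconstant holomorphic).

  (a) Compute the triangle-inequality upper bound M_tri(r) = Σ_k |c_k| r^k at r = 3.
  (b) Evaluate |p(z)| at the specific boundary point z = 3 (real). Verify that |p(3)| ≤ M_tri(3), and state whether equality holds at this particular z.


Coefficients: c_0 = 3, c_1 = -1, c_2 = -1. Radius r = 3.
Part (a). Triangle bound: M_tri(r) = Σ_k |c_k| r^k
  = |3|·3^0 + |-1|·3^1 + |-1|·3^2
  = 3 + 3 + 9 = 15.
This bounds M(r) := max_{|z|=r} |p(z)| from above; equality holds iff all terms c_k z^k can be made to align in phase at a single z on |z|=r.
Part (b). At z = 3 (real, on the circle |z| = r):
  p(3) = (3)·3^0 + (-1)·3^1 + (-1)·3^2 = -9.
  |p(3)| = 9.
Check: |p(3)| = 9 ≤ 15 = M_tri(3). ✓ Equality does not hold at z = 3 (the coefficients have mixed signs, so the terms do not all align in phase there).

M_tri(3) = 15; |p(3)| = 9; equality at z=3: no.


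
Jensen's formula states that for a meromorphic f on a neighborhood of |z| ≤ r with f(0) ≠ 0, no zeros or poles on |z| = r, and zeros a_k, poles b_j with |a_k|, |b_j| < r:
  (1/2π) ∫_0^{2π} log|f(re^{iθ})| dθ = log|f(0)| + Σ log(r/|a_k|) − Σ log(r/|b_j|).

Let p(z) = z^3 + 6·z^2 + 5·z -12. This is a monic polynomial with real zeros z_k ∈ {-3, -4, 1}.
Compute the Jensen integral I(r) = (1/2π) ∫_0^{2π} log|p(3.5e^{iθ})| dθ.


Zeros: -4, -3, 1; r = 3.5.
Inside |z| < r: -3, 1. Outside (|z| ≥ r): -4.
p(0) = -12, so log|p(0)| = log(12) = 2.4849.
Apply Jensen: I(r) = log|p(0)| + Σ_k log(r/|z_k|), summed over zeros inside |z| < r.
  log(r/|z_k|) for z_k = -3: log(3.5/3) = 0.1542
  log(r/|z_k|) for z_k = 1: log(3.5/1) = 1.2528
  Outside zeros (-4) contribute nothing to the Jensen sum.
Sum over inside zeros: 1.4069.
I(r) = log|p(0)| + (inside sum) = 2.4849 + 1.4069 = 3.8918.
Note: since some zeros are outside |z| ≤ r, the simplified n·log(r) form does NOT apply — only the inside zeros contribute.

I(r) ≈ 3.8918.


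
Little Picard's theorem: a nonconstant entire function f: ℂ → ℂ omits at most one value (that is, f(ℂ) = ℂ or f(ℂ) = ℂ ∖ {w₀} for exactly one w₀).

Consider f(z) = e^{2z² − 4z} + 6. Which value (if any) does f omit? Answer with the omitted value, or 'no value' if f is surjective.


Little Picard bounds the complement of f(ℂ) to at most one point.
The exponent g(z) = 2z² − 4z is a nonconstant polynomial, hence surjective onto ℂ. So e^{g(z)} takes every value in {e^w : w ∈ ℂ} = ℂ ∖ {0}. Adding 6 shifts the range to ℂ ∖ {6}. f omits exactly 6.

Omitted value: 6.


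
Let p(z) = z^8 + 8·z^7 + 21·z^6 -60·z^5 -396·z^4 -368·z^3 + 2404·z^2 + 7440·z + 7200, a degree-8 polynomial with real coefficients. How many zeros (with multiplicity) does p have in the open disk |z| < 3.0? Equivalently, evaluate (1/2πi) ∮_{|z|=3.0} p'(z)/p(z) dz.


The zeros of p are: (3 + 1i), (3 - 1i), (-2 + 1i), (-2 - 1i), (-3 + 3i), (-3 - 3i), (-2 + 2i), (-2 - 2i).
Their magnitudes are: 3.162, 3.162, 2.236, 2.236, 4.243, 4.243, 2.828, 2.828.
Zeros with |z| < R = 3.0: (-2 + 1i), (-2 - 1i), (-2 + 2i), (-2 - 2i).
Count = 4.
By the argument principle, (1/2πi) ∮_{|z|=R} p'(z)/p(z) dz equals exactly this count.

Number of zeros inside |z| < 3.0: 4.


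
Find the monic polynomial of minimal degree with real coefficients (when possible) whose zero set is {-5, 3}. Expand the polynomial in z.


The polynomial is p(z) = ∏_{α ∈ S} (z − α), where S = {-5, 3}.
Expanding the product yields: p(z) = z^2 + 2·z -15.
The resulting polynomial has degree 2 and real coefficients as required.

p(z) = z^2 + 2·z -15.


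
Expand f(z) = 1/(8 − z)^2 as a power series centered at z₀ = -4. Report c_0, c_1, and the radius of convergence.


Let w = z − z₀, so z = z₀ + w.
Then 8 − z = 8 − (z₀ + w) = (8 − z₀) − w = 12 − w.
f(z) = 1/(12 − w)^2 = (1/(12)^2) · (1 − w/(12))^{−2}.
By the binomial series (1−u)^{−2} = Σ_{n≥0} C(n+1, 1) u^n for |u|<1, with u = w/(12):
  c_n = C(n+1, 1) / (12)^(n+2).
  c_0 = 1/(12)^2 = 1/144.
  c_1 = 2/(12)^3 = 1/864.
The series is valid for |w/d| < 1, i.e. |z − z₀| < |d|.
Radius of convergence: R = |8 − z₀| = |12| = 12 (distance from z₀ to the singularity z = 8).

c_0 = 1/144, c_1 = 1/864; R = 12.


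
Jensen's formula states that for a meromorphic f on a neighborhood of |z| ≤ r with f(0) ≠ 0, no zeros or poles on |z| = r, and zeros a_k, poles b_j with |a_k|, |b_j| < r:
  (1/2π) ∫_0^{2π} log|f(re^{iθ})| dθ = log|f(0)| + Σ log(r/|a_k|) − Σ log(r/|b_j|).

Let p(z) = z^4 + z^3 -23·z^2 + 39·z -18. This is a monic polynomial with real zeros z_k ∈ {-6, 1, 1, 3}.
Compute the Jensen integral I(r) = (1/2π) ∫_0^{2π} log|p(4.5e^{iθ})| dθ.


Zeros: -6, 1, 1, 3; r = 4.5.
Inside |z| < r: 1, 1, 3. Outside (|z| ≥ r): -6.
p(0) = -18, so log|p(0)| = log(18) = 2.8904.
Apply Jensen: I(r) = log|p(0)| + Σ_k log(r/|z_k|), summed over zeros inside |z| < r.
  log(r/|z_k|) for z_k = 1: log(4.5/1) = 1.5041
  log(r/|z_k|) for z_k = 1: log(4.5/1) = 1.5041
  log(r/|z_k|) for z_k = 3: log(4.5/3) = 0.4055
  Outside zeros (-6) contribute nothing to the Jensen sum.
Sum over inside zeros: 3.4136.
I(r) = log|p(0)| + (inside sum) = 2.8904 + 3.4136 = 6.3040.
Note: since some zeros are outside |z| ≤ r, the simplified n·log(r) form does NOT apply — only the inside zeros contribute.

I(r) ≈ 6.3040.


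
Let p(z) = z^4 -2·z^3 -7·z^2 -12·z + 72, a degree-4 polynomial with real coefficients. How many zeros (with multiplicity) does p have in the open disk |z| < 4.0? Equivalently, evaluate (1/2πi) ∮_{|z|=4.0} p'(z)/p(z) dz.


The zeros of p are: (-2 + 2i), (-2 - 2i), 3, 3.
Their magnitudes are: 2.828, 2.828, 3, 3.
Zeros with |z| < R = 4.0: (-2 + 2i), (-2 - 2i), 3, 3.
Count = 4.
By the argument principle, (1/2πi) ∮_{|z|=R} p'(z)/p(z) dz equals exactly this count.

Number of zeros inside |z| < 4.0: 4.


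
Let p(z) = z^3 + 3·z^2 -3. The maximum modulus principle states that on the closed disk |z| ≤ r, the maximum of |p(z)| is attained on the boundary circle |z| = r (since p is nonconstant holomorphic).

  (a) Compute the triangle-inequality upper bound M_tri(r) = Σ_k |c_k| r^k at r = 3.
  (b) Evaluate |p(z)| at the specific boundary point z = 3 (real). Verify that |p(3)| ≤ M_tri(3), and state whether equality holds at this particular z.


Coefficients: c_0 = -3, c_1 = 0, c_2 = 3, c_3 = 1. Radius r = 3.
Part (a). Triangle bound: M_tri(r) = Σ_k |c_k| r^k
  = |-3|·3^0 + |0|·3^1 + |3|·3^2 + |1|·3^3
  = 3 + 0 + 27 + 27 = 57.
This bounds M(r) := max_{|z|=r} |p(z)| from above; equality holds iff all terms c_k z^k can be made to align in phase at a single z on |z|=r.
Part (b). At z = 3 (real, on the circle |z| = r):
  p(3) = (-3)·3^0 + (0)·3^1 + (3)·3^2 + (1)·3^3 = 51.
  |p(3)| = 51.
Check: |p(3)| = 51 ≤ 57 = M_tri(3). ✓ Equality does not hold at z = 3 (the coefficients have mixed signs, so the terms do not all align in phase there).

M_tri(3) = 57; |p(3)| = 51; equality at z=3: no.


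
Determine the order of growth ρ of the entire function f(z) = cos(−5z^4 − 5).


Write cos(w) = (e^{iw} ± e^{−iw})/(2 or 2i), so |cos(w)| ≤ e^{|w|}. With w = −5z^4 − 5, |w| ≤ 5r^4 + 5 on |z|=r, giving M(r) ≤ e^{5r^4 + 5} and ρ ≤ 4. For the lower bound, choose z on |z|=r with -5z^4 purely imaginary of modulus 5r^4; then |cos(−5z^4 − 5)| grows like e^{5r^4}/2, so ρ ≥ 4. Hence ρ = 4.
Therefore ρ = 4.

Order ρ = 4.


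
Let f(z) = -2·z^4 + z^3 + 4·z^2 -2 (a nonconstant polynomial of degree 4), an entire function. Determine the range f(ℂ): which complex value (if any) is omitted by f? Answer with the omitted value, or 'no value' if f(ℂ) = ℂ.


Little Picard bounds the complement of f(ℂ) to at most one point.
For every w ∈ ℂ, the equation p(z) − w = 0 is a nonconstant polynomial in z and hence has at least one root by the fundamental theorem of algebra. So p is surjective onto ℂ, omitting no value.

Omitted value: no value.


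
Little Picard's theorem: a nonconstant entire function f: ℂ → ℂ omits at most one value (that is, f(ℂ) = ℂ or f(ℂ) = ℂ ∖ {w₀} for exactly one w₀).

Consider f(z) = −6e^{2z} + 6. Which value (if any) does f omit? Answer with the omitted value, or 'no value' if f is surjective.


Little Picard bounds the complement of f(ℂ) to at most one point.
e^{2z} is never zero on ℂ, so -6·e^{2z} takes every value in ℂ ∖ {0}. Adding 6 shifts the range to ℂ ∖ {6}. Thus f omits exactly the value 6.

Omitted value: 6.


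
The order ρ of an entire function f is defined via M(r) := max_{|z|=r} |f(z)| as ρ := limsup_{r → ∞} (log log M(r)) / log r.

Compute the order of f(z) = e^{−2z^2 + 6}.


|e^{−2z^2 + 6}| = e^{Re(-2·z^2) + 6} ≤ e^{2|z|^2 + 6} = e^{2r^2 + 6} on |z| = r, so ρ ≤ 2. Choosing z on |z|=r so that -2·z^2 is real positive (always possible by picking arg z appropriately) gives |f(z)| = e^{2r^2 + 6}, matching the bound. The additive constant 6 does not affect log log M(r) ~ 2·log r. Hence ρ = 2.
Therefore ρ = 2.

Order ρ = 2.


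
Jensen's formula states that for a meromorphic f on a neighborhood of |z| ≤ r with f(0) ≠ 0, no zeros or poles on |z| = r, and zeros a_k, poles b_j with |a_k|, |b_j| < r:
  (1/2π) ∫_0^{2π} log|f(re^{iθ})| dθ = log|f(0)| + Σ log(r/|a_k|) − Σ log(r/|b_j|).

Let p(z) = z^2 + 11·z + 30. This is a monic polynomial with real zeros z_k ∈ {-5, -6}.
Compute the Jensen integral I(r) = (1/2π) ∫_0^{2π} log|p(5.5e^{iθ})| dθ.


Zeros: -6, -5; r = 5.5.
Inside |z| < r: -5. Outside (|z| ≥ r): -6.
p(0) = 30, so log|p(0)| = log(30) = 3.4012.
Apply Jensen: I(r) = log|p(0)| + Σ_k log(r/|z_k|), summed over zeros inside |z| < r.
  log(r/|z_k|) for z_k = -5: log(5.5/5) = 0.0953
  Outside zeros (-6) contribute nothing to the Jensen sum.
Sum over inside zeros: 0.0953.
I(r) = log|p(0)| + (inside sum) = 3.4012 + 0.0953 = 3.4965.
Note: since some zeros are outside |z| ≤ r, the simplified n·log(r) form does NOT apply — only the inside zeros contribute.

I(r) ≈ 3.4965.


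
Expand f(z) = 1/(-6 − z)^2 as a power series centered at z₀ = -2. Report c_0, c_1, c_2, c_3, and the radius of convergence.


Let w = z − z₀, so z = z₀ + w.
Then -6 − z = -6 − (z₀ + w) = (-6 − z₀) − w = -4 − w.
f(z) = 1/(-4 − w)^2 = (1/(-4)^2) · (1 − w/(-4))^{−2}.
By the binomial series (1−u)^{−2} = Σ_{n≥0} C(n+1, 1) u^n for |u|<1, with u = w/(-4):
  c_n = C(n+1, 1) / (-4)^(n+2).
  c_0 = 1/(-4)^2 = 1/16.
  c_1 = 2/(-4)^3 = -1/32.
  c_2 = 3/(-4)^4 = 3/256.
  c_3 = 4/(-4)^5 = -1/256.
The series is valid for |w/d| < 1, i.e. |z − z₀| < |d|.
Radius of convergence: R = |-6 − z₀| = |-4| = 4 (distance from z₀ to the singularity z = -6).

c_0 = 1/16, c_1 = -1/32, c_2 = 3/256, c_3 = -1/256; R = 4.


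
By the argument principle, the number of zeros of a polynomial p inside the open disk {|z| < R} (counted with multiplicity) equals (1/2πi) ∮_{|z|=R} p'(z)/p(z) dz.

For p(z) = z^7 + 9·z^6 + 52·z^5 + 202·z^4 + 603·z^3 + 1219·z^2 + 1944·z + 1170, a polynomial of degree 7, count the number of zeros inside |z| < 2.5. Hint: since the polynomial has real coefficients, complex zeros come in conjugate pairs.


The zeros of p are: -1, (-1 + 3i), (-1 - 3i), (-3 + 2i), (-3 - 2i), (0 + 3i), (0 - 3i).
Their magnitudes are: 1, 3.162, 3.162, 3.606, 3.606, 3, 3.
Zeros with |z| < R = 2.5: -1.
Count = 1.
By the argument principle, (1/2πi) ∮_{|z|=R} p'(z)/p(z) dz equals exactly this count.

Number of zeros inside |z| < 2.5: 1.


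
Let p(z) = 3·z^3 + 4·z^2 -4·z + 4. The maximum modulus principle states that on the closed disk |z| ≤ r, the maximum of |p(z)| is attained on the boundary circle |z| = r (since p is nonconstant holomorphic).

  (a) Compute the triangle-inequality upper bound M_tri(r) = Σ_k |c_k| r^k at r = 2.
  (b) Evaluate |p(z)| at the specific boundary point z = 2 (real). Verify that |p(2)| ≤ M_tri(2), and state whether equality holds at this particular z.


Coefficients: c_0 = 4, c_1 = -4, c_2 = 4, c_3 = 3. Radius r = 2.
Part (a). Triangle bound: M_tri(r) = Σ_k |c_k| r^k
  = |4|·2^0 + |-4|·2^1 + |4|·2^2 + |3|·2^3
  = 4 + 8 + 16 + 24 = 52.
This bounds M(r) := max_{|z|=r} |p(z)| from above; equality holds iff all terms c_k z^k can be made to align in phase at a single z on |z|=r.
Part (b). At z = 2 (real, on the circle |z| = r):
  p(2) = (4)·2^0 + (-4)·2^1 + (4)·2^2 + (3)·2^3 = 36.
  |p(2)| = 36.
Check: |p(2)| = 36 ≤ 52 = M_tri(2). ✓ Equality does not hold at z = 2 (the coefficients have mixed signs, so the terms do not all align in phase there).

M_tri(2) = 52; |p(2)| = 36; equality at z=2: no.
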